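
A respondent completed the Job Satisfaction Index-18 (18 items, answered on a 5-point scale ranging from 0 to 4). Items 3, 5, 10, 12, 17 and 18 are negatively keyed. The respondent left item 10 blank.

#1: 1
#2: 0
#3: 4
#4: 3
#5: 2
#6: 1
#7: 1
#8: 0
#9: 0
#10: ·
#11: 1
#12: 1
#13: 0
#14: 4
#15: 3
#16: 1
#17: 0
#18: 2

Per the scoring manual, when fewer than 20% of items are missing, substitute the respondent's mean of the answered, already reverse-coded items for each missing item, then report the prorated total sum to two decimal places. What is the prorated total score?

27.53

Reverse-coded (on a 0–4 scale, reversed = 4 − raw):
  item 3: 4 − 4 = 0
  item 5: 4 − 2 = 2
  item 12: 4 − 1 = 3
  item 17: 4 − 0 = 4
  item 18: 4 − 2 = 2
Completed scored items (17 of 18): 1, 0, 0, 3, 2, 1, 1, 0, 0, 1, 3, 0, 4, 3, 1, 4, 2; sum = 26.
Person mean = 26 / 17 ≈ 1.5294
Prorated total = (26 / 17) × 18 = 27.53 (to 2 dp)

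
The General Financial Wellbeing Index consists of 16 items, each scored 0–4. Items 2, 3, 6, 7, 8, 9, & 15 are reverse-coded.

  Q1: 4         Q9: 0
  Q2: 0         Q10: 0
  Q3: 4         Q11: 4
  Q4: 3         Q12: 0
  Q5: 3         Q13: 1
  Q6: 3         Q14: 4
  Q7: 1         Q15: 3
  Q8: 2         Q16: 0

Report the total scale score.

34

Reversing items 2, 3, 6, 7, 8, 9, and 15 with 4 − raw:
Total = 4 + (4−0) + (4−4) + 3 + 3 + (4−3) + (4−1) + (4−2) + (4−0) + 0 + 4 + 0 + 1 + 4 + (4−3) + 0
      = 4 + 4 + 0 + 3 + 3 + 1 + 3 + 2 + 4 + 0 + 4 + 0 + 1 + 4 + 1 + 0 = 34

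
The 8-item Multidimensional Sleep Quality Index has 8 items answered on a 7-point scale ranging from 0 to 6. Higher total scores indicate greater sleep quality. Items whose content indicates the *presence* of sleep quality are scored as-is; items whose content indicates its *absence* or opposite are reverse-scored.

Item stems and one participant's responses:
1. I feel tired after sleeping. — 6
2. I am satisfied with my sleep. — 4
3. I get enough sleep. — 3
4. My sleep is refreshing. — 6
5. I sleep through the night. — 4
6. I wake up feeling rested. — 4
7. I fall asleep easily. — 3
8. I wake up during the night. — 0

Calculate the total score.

30

Items 1, 8 describe the absence/opposite of sleep quality → reverse-score.
on a 0–6 scale, reversed = 6 − raw.
  item 1: 6 − 6 = 0
  item 2: 4
  item 3: 3
  item 4: 6
  item 5: 4
  item 6: 4
  item 7: 3
  item 8: 6 − 0 = 6
Total = 0 + 4 + 3 + 6 + 4 + 4 + 3 + 6 = 30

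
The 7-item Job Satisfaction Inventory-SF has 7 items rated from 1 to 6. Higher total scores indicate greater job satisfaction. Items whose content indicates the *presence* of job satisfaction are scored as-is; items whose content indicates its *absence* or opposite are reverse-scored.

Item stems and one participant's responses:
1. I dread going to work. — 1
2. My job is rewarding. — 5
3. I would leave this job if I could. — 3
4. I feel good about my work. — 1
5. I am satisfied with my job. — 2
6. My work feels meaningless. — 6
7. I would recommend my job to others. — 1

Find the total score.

20

Items 1, 3, 6 describe the absence/opposite of job satisfaction → reverse-score.
reverse-coded value = 7 − response.
  item 1: 7 − 1 = 6
  item 2: 5
  item 3: 7 − 3 = 4
  item 4: 1
  item 5: 2
  item 6: 7 − 6 = 1
  item 7: 1
Total = 6 + 5 + 4 + 1 + 2 + 1 + 1 = 20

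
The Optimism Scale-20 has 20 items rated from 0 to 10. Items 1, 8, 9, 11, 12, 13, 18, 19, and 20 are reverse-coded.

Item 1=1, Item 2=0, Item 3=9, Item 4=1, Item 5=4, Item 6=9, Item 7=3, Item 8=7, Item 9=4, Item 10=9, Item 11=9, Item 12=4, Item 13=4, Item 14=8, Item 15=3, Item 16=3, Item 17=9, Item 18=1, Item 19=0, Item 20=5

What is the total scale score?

Reverse-coded items use 10 − raw:
  item 1: 10 − 1 = 9
  item 8: 10 − 7 = 3
  item 9: 10 − 4 = 6
  item 11: 10 − 9 = 1
  item 12: 10 − 4 = 6
  item 13: 10 − 4 = 6
  item 18: 10 − 1 = 9
  item 19: 10 − 0 = 10
  item 20: 10 − 5 = 5
Scored items: 9, 0, 9, 1, 4, 9, 3, 3, 6, 9, 1, 6, 6, 8, 3, 3, 9, 9, 10, 5
Total = 9 + 0 + 9 + 1 + 4 + 9 + 3 + 3 + 6 + 9 + 1 + 6 + 6 + 8 + 3 + 3 + 9 + 9 + 10 + 5 = 113

113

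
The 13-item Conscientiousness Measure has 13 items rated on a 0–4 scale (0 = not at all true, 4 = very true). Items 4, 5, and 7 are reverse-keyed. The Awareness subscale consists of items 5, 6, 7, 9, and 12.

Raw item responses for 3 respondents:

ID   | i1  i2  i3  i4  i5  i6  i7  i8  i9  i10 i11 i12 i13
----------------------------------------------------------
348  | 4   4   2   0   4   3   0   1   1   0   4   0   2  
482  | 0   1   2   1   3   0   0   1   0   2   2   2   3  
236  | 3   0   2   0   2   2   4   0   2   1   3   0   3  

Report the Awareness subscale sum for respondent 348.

Respondent 348 raw: 4, 4, 2, 0, 4, 3, 0, 1, 1, 0, 4, 0, 2.
Awareness items: 5, 6, 7, 9, 12.
Reverse-coded (reversed = (0+4) − raw = 4 − raw):
  item 5: 4 − 4 = 0
  item 6: 3
  item 7: 4 − 0 = 4
  item 9: 1
  item 12: 0
Sum = 0 + 3 + 4 + 1 + 0 = 8

8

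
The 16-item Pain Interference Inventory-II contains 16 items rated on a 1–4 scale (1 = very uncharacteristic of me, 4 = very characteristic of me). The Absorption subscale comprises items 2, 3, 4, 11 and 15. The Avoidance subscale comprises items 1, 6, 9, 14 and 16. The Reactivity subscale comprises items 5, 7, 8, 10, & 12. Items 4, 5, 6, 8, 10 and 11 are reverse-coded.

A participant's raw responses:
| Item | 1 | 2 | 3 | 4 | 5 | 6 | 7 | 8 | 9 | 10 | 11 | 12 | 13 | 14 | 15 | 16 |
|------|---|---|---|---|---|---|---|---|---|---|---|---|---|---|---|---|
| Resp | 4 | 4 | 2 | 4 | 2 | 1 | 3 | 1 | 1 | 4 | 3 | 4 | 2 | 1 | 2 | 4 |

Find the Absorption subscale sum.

Absorption items: 2, 3, 4, 11, 15.
Of these, items 4 and 11 are reverse-coded; on a 1–4 scale, reversed = 5 − raw.
  item 2: 4
  item 3: 2
  item 4: 5 − 4 = 1
  item 11: 5 − 3 = 2
  item 15: 2
Sum = 4 + 2 + 1 + 2 + 2 = 11

11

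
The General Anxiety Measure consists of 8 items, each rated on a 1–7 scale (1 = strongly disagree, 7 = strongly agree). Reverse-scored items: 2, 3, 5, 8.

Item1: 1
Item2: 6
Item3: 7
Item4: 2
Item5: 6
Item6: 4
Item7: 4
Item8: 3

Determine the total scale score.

21

Reverse-scored items use 8 − raw:
  item 2: 8 − 6 = 2
  item 3: 8 − 7 = 1
  item 5: 8 − 6 = 2
  item 8: 8 − 3 = 5
After reverse-coding: 1, 2, 1, 2, 2, 4, 4, 5
Total = 1 + 2 + 1 + 2 + 2 + 4 + 4 + 5 = 21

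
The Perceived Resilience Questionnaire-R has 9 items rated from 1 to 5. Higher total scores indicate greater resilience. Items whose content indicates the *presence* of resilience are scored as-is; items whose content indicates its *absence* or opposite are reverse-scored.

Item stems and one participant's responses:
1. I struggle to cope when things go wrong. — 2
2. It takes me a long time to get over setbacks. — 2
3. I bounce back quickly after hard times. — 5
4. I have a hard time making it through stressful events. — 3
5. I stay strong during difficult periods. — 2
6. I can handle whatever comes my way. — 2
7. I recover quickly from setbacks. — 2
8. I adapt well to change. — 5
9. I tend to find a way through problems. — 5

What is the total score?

32

Items 1, 2, 4 describe the absence/opposite of resilience → reverse-score.
on a 1–5 scale, reversed = 6 − raw.
  item 1: 6 − 2 = 4
  item 2: 6 − 2 = 4
  item 3: 5
  item 4: 6 − 3 = 3
  item 5: 2
  item 6: 2
  item 7: 2
  item 8: 5
  item 9: 5
Total = 4 + 4 + 5 + 3 + 2 + 2 + 2 + 5 + 5 = 32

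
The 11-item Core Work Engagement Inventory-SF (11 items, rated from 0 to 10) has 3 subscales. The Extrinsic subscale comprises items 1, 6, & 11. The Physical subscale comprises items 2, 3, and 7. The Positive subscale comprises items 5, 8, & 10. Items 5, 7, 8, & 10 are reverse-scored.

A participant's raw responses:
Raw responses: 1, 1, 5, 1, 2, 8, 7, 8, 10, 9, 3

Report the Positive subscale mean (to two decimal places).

3.67

Positive items: 5, 8, 10.
Of these, items 5, 8 and 10 are reverse-scored; reversed = (0+10) − raw = 10 − raw.
  item 5: 10 − 2 = 8
  item 8: 10 − 8 = 2
  item 10: 10 − 9 = 1
Sum = 8 + 2 + 1 = 11
Mean = 11 / 3 = 3.67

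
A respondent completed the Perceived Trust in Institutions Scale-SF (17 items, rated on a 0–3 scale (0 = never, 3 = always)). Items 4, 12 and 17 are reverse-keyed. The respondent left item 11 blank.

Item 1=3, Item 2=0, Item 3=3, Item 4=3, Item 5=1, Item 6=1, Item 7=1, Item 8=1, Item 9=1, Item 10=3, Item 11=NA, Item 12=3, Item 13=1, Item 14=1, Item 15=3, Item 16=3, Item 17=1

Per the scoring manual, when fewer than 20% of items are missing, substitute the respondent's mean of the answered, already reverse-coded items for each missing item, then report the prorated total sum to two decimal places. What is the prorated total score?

25.50

Reverse-coded (reverse-coded value = 3 − response):
  item 4: 3 − 3 = 0
  item 12: 3 − 3 = 0
  item 17: 3 − 1 = 2
Completed scored items (16 of 17): 3, 0, 3, 0, 1, 1, 1, 1, 1, 3, 0, 1, 1, 3, 3, 2; sum = 24.
Person mean = 24 / 16 ≈ 1.5000
Prorated total = (24 / 16) × 17 = 25.50 (to 2 dp)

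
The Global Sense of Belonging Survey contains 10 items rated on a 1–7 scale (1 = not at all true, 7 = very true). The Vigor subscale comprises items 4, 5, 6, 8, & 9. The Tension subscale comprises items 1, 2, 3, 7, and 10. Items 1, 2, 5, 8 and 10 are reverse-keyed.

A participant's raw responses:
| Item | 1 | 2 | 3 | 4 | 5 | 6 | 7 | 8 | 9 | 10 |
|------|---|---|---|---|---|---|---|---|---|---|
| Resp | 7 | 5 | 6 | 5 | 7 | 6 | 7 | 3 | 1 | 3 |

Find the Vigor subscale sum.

Vigor items: 4, 5, 6, 8, 9.
Of these, items 5 & 8 are reverse-keyed; reversed = (1+7) − raw = 8 − raw.
  item 4: 5
  item 5: 8 − 7 = 1
  item 6: 6
  item 8: 8 − 3 = 5
  item 9: 1
Sum = 5 + 1 + 6 + 5 + 1 = 18

18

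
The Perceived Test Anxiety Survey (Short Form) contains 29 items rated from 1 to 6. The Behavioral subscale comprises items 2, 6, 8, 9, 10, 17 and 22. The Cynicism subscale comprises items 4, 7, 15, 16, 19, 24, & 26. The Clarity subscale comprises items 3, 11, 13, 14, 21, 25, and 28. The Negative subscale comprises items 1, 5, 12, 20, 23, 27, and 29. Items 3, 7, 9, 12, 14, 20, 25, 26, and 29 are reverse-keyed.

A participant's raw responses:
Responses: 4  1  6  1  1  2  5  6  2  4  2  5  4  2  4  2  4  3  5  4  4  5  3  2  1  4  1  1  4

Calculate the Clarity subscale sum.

23

Clarity items: 3, 11, 13, 14, 21, 25, 28.
Of these, items 3, 14, & 25 are reverse-keyed; reversed = (1+6) − raw = 7 − raw.
  item 3: 7 − 6 = 1
  item 11: 2
  item 13: 4
  item 14: 7 − 2 = 5
  item 21: 4
  item 25: 7 − 1 = 6
  item 28: 1
Sum = 1 + 2 + 4 + 5 + 4 + 6 + 1 = 23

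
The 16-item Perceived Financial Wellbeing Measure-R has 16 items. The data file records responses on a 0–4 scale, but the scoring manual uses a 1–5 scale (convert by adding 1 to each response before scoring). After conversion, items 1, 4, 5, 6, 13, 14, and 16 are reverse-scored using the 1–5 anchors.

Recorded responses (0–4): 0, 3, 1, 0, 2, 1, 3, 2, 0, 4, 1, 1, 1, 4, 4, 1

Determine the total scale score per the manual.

54

Convert to 1–5: 1, 4, 2, 1, 3, 2, 4, 3, 1, 5, 2, 2, 2, 5, 5, 2
Reverse-coded (reversed = (1+5) − raw = 6 − raw):
  item 1: 6 − 1 = 5
  item 4: 6 − 1 = 5
  item 5: 6 − 3 = 3
  item 6: 6 − 2 = 4
  item 13: 6 − 2 = 4
  item 14: 6 − 5 = 1
  item 16: 6 − 2 = 4
Scored: 5, 4, 2, 5, 3, 4, 4, 3, 1, 5, 2, 2, 4, 1, 5, 4
Total = 54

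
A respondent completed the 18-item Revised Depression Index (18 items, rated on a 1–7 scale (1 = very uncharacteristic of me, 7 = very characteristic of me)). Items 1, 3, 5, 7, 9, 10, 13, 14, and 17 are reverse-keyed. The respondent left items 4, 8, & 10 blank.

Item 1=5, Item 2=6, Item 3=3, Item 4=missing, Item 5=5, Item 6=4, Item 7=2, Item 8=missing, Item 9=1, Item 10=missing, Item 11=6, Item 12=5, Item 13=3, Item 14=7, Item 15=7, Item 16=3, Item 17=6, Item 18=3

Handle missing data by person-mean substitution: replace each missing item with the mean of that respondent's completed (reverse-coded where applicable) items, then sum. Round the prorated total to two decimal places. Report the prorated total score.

Reverse-coded (on a 1–7 scale, reversed = 8 − raw):
  item 1: 8 − 5 = 3
  item 3: 8 − 3 = 5
  item 5: 8 − 5 = 3
  item 7: 8 − 2 = 6
  item 9: 8 − 1 = 7
  item 13: 8 − 3 = 5
  item 14: 8 − 7 = 1
  item 17: 8 − 6 = 2
Completed scored items (15 of 18): 3, 6, 5, 3, 4, 6, 7, 6, 5, 5, 1, 7, 3, 2, 3; sum = 66.
Person mean = 66 / 15 ≈ 4.4000
Prorated total = (66 / 15) × 18 = 79.20 (to 2 dp)

79.20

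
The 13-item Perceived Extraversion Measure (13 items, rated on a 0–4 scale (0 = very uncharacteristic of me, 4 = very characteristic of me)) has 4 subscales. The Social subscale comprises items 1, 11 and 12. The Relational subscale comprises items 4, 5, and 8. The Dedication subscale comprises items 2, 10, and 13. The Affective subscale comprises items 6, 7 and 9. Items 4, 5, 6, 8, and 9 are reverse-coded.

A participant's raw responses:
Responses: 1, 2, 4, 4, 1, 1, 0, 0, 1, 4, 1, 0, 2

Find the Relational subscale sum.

7

Relational items: 4, 5, 8.
Of these, items 4, 5, and 8 are reverse-coded; reverse-coded value = 4 − response.
  item 4: 4 − 4 = 0
  item 5: 4 − 1 = 3
  item 8: 4 − 0 = 4
Sum = 0 + 3 + 4 = 7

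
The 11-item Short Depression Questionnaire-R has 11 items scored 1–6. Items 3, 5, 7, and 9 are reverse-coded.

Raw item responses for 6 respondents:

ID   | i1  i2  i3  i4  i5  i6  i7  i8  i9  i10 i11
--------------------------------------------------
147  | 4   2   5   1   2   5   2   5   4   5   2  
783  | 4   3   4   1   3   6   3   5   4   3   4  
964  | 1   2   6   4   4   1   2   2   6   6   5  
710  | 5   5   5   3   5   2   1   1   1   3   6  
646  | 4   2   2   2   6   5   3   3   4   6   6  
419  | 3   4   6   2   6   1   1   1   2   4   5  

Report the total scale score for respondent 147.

Respondent 147 raw: 4, 2, 5, 1, 2, 5, 2, 5, 4, 5, 2.
Reverse-coded (reversed = (1+6) − raw = 7 − raw):
  item 1: 4
  item 2: 2
  item 3: 7 − 5 = 2
  item 4: 1
  item 5: 7 − 2 = 5
  item 6: 5
  item 7: 7 − 2 = 5
  item 8: 5
  item 9: 7 − 4 = 3
  item 10: 5
  item 11: 2
Sum = 4 + 2 + 2 + 1 + 5 + 5 + 5 + 5 + 3 + 5 + 2 = 39

39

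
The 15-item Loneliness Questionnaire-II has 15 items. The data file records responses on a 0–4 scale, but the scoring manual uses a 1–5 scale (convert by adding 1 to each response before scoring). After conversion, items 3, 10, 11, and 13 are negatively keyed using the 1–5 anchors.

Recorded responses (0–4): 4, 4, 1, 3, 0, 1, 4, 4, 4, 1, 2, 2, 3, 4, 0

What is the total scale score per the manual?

54

Convert to 1–5: 5, 5, 2, 4, 1, 2, 5, 5, 5, 2, 3, 3, 4, 5, 1
Reverse-coded (reversed = (1+5) − raw = 6 − raw):
  item 3: 6 − 2 = 4
  item 10: 6 − 2 = 4
  item 11: 6 − 3 = 3
  item 13: 6 − 4 = 2
Scored: 5, 5, 4, 4, 1, 2, 5, 5, 5, 4, 3, 3, 2, 5, 1
Total = 54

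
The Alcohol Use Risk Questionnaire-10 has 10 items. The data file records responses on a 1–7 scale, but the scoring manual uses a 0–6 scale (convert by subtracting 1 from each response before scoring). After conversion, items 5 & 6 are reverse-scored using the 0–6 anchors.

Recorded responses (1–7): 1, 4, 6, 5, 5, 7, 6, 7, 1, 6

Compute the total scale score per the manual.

30

Convert to 0–6: 0, 3, 5, 4, 4, 6, 5, 6, 0, 5
Reverse-coded (on a 0–6 scale, reversed = 6 − raw):
  item 5: 6 − 4 = 2
  item 6: 6 − 6 = 0
Scored: 0, 3, 5, 4, 2, 0, 5, 6, 0, 5
Total = 30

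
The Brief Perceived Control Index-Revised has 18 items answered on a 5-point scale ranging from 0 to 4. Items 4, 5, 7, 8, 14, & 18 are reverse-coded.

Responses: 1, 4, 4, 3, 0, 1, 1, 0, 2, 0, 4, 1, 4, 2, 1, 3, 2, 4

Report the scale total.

41

Raw sum = 37. Reverse-coded items: 4, 5, 7, 8, 14, 18; their raw sum = 10.
Each reversal replaces raw with 4 − raw, changing the total by 4 − 2·raw per item.
Total = 37 + 6·4 − 2·10 = 37 + 24 − 20 = 41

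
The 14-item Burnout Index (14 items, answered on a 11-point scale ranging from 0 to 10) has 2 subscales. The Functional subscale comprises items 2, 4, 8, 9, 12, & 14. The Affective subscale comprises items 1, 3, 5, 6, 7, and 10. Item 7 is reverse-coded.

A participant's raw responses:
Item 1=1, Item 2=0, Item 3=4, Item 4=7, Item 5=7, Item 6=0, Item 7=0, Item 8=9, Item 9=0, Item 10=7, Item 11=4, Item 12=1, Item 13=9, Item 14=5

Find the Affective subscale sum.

29

Affective items: 1, 3, 5, 6, 7, 10.
Of these, item 7 is reverse-coded; on a 0–10 scale, reversed = 10 − raw.
  item 1: 1
  item 3: 4
  item 5: 7
  item 6: 0
  item 7: 10 − 0 = 10
  item 10: 7
Sum = 1 + 4 + 7 + 0 + 10 + 7 = 29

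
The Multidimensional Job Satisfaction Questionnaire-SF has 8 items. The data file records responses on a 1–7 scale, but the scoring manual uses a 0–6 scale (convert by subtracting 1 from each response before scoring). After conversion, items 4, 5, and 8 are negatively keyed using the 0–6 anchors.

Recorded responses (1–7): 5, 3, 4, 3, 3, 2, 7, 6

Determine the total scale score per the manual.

25

Convert to 0–6: 4, 2, 3, 2, 2, 1, 6, 5
Reverse-coded (reverse-coded value = 6 − response):
  item 4: 6 − 2 = 4
  item 5: 6 − 2 = 4
  item 8: 6 − 5 = 1
Scored: 4, 2, 3, 4, 4, 1, 6, 1
Total = 25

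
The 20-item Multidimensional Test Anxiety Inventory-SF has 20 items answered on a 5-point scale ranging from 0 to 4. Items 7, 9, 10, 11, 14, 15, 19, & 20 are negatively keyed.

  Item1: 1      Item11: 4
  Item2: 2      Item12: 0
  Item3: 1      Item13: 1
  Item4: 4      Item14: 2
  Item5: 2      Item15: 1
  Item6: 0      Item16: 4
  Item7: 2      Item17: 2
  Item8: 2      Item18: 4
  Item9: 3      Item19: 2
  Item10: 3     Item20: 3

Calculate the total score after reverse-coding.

35

Apply reverse scoring (on a 0–4 scale, reversed = 4 − raw):
  item 7: 4 − 2 = 2
  item 9: 4 − 3 = 1
  item 10: 4 − 3 = 1
  item 11: 4 − 4 = 0
  item 14: 4 − 2 = 2
  item 15: 4 − 1 = 3
  item 19: 4 − 2 = 2
  item 20: 4 − 3 = 1
After reverse-coding: 1, 2, 1, 4, 2, 0, 2, 2, 1, 1, 0, 0, 1, 2, 3, 4, 2, 4, 2, 1
Total = 1 + 2 + 1 + 4 + 2 + 0 + 2 + 2 + 1 + 1 + 0 + 0 + 1 + 2 + 3 + 4 + 2 + 4 + 2 + 1 = 35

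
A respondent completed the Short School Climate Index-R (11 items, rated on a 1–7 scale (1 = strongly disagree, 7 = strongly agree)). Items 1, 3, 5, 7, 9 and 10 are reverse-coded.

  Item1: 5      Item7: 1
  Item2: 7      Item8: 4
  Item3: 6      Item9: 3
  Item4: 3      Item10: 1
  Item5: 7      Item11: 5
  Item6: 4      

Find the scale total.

48

Apply reverse scoring (reversed = (1+7) − raw = 8 − raw):
  item 1: 8 − 5 = 3
  item 3: 8 − 6 = 2
  item 5: 8 − 7 = 1
  item 7: 8 − 1 = 7
  item 9: 8 − 3 = 5
  item 10: 8 − 1 = 7
Scored responses: 3, 7, 2, 3, 1, 4, 7, 4, 5, 7, 5
Total = 3 + 7 + 2 + 3 + 1 + 4 + 7 + 4 + 5 + 7 + 5 = 48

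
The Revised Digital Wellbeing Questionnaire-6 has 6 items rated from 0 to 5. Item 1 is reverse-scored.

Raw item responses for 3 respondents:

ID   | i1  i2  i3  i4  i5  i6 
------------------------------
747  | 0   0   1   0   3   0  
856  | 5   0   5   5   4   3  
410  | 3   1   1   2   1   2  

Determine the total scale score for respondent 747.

Respondent 747 raw: 0, 0, 1, 0, 3, 0.
Reverse-coded (on a 0–5 scale, reversed = 5 − raw):
  item 1: 5 − 0 = 5
  item 2: 0
  item 3: 1
  item 4: 0
  item 5: 3
  item 6: 0
Sum = 5 + 0 + 1 + 0 + 3 + 0 = 9

9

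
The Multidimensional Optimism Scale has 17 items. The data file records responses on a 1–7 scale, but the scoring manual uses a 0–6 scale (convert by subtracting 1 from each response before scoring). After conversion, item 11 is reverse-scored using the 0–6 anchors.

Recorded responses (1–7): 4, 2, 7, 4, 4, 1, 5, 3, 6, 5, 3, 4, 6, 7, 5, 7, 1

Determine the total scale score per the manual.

Convert to 0–6: 3, 1, 6, 3, 3, 0, 4, 2, 5, 4, 2, 3, 5, 6, 4, 6, 0
Reverse-coded (on a 0–6 scale, reversed = 6 − raw):
  item 11: 6 − 2 = 4
Scored: 3, 1, 6, 3, 3, 0, 4, 2, 5, 4, 4, 3, 5, 6, 4, 6, 0
Total = 59

59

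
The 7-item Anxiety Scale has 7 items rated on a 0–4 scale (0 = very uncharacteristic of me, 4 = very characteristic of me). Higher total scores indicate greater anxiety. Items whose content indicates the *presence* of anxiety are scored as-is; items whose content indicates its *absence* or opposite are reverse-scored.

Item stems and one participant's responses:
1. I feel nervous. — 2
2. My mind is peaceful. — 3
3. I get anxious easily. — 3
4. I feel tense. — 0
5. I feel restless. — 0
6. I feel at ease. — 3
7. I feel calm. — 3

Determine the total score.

Items 2, 6, 7 describe the absence/opposite of anxiety → reverse-score.
on a 0–4 scale, reversed = 4 − raw.
  item 1: 2
  item 2: 4 − 3 = 1
  item 3: 3
  item 4: 0
  item 5: 0
  item 6: 4 − 3 = 1
  item 7: 4 − 3 = 1
Total = 2 + 1 + 3 + 0 + 0 + 1 + 1 = 8

8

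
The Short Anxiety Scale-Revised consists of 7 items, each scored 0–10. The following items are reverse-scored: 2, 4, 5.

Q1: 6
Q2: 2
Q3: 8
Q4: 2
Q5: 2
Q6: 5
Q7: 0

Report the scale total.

43

Reverse-coded items (on a 0–10 scale, reversed = 10 − raw):
  item 2: 10 − 2 = 8
  item 4: 10 − 2 = 8
  item 5: 10 − 2 = 8
Scored items: 6, 8, 8, 8, 8, 5, 0
Total = 6 + 8 + 8 + 8 + 8 + 5 + 0 = 43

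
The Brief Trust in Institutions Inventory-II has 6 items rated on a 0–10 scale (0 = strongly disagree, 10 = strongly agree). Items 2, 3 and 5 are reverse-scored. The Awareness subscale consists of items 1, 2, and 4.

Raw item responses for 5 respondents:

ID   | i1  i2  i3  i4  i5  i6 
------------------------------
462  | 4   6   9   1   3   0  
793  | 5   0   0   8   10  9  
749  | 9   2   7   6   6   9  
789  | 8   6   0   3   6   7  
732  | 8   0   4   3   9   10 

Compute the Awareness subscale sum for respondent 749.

Respondent 749 raw: 9, 2, 7, 6, 6, 9.
Awareness items: 1, 2, 4.
Reverse-coded (reverse-coded value = 10 − response):
  item 1: 9
  item 2: 10 − 2 = 8
  item 4: 6
Sum = 9 + 8 + 6 = 23

23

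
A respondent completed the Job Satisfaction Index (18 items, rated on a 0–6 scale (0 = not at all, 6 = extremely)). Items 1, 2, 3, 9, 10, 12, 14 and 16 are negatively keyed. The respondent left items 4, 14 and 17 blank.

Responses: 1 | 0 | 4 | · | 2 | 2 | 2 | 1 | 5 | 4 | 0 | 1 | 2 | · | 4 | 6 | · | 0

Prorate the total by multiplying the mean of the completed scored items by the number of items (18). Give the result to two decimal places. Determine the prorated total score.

40.80

Reverse-coded (reverse-coded value = 6 − response):
  item 1: 6 − 1 = 5
  item 2: 6 − 0 = 6
  item 3: 6 − 4 = 2
  item 9: 6 − 5 = 1
  item 10: 6 − 4 = 2
  item 12: 6 − 1 = 5
  item 16: 6 − 6 = 0
Completed scored items (15 of 18): 5, 6, 2, 2, 2, 2, 1, 1, 2, 0, 5, 2, 4, 0, 0; sum = 34.
Person mean = 34 / 15 ≈ 2.2667
Prorated total = (34 / 15) × 18 = 40.80 (to 2 dp)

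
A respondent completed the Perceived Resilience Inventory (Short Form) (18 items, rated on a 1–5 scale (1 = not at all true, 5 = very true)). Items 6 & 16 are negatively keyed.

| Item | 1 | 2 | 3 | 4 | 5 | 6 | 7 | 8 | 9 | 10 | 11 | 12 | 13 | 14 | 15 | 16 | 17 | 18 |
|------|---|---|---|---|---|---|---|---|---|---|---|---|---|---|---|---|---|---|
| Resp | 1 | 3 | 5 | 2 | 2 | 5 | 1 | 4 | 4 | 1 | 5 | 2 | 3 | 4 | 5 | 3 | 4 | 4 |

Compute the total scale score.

54

Raw sum = 58. Negatively keyed items: 6, 16; their raw sum = 8.
Each reversal replaces raw with 6 − raw, changing the total by 6 − 2·raw per item.
Total = 58 + 2·6 − 2·8 = 58 + 12 − 16 = 54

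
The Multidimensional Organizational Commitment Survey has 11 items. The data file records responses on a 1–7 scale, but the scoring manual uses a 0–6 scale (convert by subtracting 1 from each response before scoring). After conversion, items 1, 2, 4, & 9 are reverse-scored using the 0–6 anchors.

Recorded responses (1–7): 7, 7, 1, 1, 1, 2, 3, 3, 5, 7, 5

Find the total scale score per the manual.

23

Convert to 0–6: 6, 6, 0, 0, 0, 1, 2, 2, 4, 6, 4
Reverse-coded (reversed = (0+6) − raw = 6 − raw):
  item 1: 6 − 6 = 0
  item 2: 6 − 6 = 0
  item 4: 6 − 0 = 6
  item 9: 6 − 4 = 2
Scored: 0, 0, 0, 6, 0, 1, 2, 2, 2, 6, 4
Total = 23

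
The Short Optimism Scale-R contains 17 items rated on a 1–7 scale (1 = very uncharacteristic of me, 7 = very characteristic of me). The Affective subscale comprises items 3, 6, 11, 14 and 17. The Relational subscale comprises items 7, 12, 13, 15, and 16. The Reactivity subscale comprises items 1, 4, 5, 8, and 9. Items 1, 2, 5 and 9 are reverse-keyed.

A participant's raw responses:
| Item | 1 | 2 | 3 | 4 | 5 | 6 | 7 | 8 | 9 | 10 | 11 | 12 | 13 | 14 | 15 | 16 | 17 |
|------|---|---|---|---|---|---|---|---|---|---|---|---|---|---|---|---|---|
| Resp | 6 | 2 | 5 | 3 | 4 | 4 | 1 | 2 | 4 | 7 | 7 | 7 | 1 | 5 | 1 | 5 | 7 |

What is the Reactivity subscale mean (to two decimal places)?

3.00

Reactivity items: 1, 4, 5, 8, 9.
Of these, items 1, 5 and 9 are reverse-keyed; reversed = (1+7) − raw = 8 − raw.
  item 1: 8 − 6 = 2
  item 4: 3
  item 5: 8 − 4 = 4
  item 8: 2
  item 9: 8 − 4 = 4
Sum = 2 + 3 + 4 + 2 + 4 = 15
Mean = 15 / 5 = 3.00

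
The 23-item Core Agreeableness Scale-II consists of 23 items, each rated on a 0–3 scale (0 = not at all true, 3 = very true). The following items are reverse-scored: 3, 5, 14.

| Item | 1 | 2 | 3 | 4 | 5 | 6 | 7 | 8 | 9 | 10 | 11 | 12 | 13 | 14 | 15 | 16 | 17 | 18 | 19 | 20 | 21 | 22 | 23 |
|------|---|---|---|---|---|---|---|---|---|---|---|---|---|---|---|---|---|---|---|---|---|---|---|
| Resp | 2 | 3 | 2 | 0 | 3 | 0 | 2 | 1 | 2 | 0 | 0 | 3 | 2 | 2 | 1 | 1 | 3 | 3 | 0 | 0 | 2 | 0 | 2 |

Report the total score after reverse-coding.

Raw sum = 34. Reverse-scored items: 3, 5, 14; their raw sum = 7.
Each reversal replaces raw with 3 − raw, changing the total by 3 − 2·raw per item.
Total = 34 + 3·3 − 2·7 = 34 + 9 − 14 = 29

29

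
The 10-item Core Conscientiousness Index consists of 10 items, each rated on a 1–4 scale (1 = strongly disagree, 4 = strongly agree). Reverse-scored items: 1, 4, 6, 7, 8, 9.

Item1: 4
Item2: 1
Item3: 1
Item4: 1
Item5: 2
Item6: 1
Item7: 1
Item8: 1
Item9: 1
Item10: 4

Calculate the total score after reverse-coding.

Reversing items 1, 4, 6, 7, 8, & 9 with 5 − raw:
Total = (5−4) + 1 + 1 + (5−1) + 2 + (5−1) + (5−1) + (5−1) + (5−1) + 4
      = 1 + 1 + 1 + 4 + 2 + 4 + 4 + 4 + 4 + 4 = 29

29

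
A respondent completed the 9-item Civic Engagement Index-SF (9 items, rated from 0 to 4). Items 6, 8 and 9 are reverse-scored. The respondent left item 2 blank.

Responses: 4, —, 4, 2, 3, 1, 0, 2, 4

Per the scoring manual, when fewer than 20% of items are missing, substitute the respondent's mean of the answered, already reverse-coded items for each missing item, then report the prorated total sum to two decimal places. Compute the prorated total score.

20.25

Reverse-coded (reversed = (0+4) − raw = 4 − raw):
  item 6: 4 − 1 = 3
  item 8: 4 − 2 = 2
  item 9: 4 − 4 = 0
Completed scored items (8 of 9): 4, 4, 2, 3, 3, 0, 2, 0; sum = 18.
Person mean = 18 / 8 ≈ 2.2500
Prorated total = (18 / 8) × 9 = 20.25 (to 2 dp)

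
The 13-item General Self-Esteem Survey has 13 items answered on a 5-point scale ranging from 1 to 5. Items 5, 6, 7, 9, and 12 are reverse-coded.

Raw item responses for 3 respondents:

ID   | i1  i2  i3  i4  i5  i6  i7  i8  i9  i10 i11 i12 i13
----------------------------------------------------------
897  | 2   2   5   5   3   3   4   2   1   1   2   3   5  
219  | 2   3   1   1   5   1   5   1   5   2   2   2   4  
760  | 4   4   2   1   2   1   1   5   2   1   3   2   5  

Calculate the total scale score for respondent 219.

Respondent 219 raw: 2, 3, 1, 1, 5, 1, 5, 1, 5, 2, 2, 2, 4.
Reverse-coded (reverse-coded value = 6 − response):
  item 1: 2
  item 2: 3
  item 3: 1
  item 4: 1
  item 5: 6 − 5 = 1
  item 6: 6 − 1 = 5
  item 7: 6 − 5 = 1
  item 8: 1
  item 9: 6 − 5 = 1
  item 10: 2
  item 11: 2
  item 12: 6 − 2 = 4
  item 13: 4
Sum = 2 + 3 + 1 + 1 + 1 + 5 + 1 + 1 + 1 + 2 + 2 + 4 + 4 = 28

28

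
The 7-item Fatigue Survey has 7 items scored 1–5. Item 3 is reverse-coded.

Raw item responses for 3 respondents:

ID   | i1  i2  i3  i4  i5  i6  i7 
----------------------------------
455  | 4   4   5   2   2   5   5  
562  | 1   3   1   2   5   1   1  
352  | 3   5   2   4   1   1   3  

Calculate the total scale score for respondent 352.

Respondent 352 raw: 3, 5, 2, 4, 1, 1, 3.
Reverse-coded (on a 1–5 scale, reversed = 6 − raw):
  item 1: 3
  item 2: 5
  item 3: 6 − 2 = 4
  item 4: 4
  item 5: 1
  item 6: 1
  item 7: 3
Sum = 3 + 5 + 4 + 4 + 1 + 1 + 3 = 21

21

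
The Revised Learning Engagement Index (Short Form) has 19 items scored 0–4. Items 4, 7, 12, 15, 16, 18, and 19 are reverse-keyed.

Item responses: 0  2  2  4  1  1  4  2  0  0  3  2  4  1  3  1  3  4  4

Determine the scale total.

25

Raw sum = 41. Reverse-keyed items: 4, 7, 12, 15, 16, 18, 19; their raw sum = 22.
Each reversal replaces raw with 4 − raw, changing the total by 4 − 2·raw per item.
Total = 41 + 7·4 − 2·22 = 41 + 28 − 44 = 25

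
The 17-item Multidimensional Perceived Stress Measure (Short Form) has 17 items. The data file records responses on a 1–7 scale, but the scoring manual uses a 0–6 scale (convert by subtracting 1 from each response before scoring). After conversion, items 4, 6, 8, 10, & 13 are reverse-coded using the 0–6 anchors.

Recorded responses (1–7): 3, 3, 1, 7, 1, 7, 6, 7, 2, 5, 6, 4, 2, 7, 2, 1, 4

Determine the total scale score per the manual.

35

Convert to 0–6: 2, 2, 0, 6, 0, 6, 5, 6, 1, 4, 5, 3, 1, 6, 1, 0, 3
Reverse-coded (on a 0–6 scale, reversed = 6 − raw):
  item 4: 6 − 6 = 0
  item 6: 6 − 6 = 0
  item 8: 6 − 6 = 0
  item 10: 6 − 4 = 2
  item 13: 6 − 1 = 5
Scored: 2, 2, 0, 0, 0, 0, 5, 0, 1, 2, 5, 3, 5, 6, 1, 0, 3
Total = 35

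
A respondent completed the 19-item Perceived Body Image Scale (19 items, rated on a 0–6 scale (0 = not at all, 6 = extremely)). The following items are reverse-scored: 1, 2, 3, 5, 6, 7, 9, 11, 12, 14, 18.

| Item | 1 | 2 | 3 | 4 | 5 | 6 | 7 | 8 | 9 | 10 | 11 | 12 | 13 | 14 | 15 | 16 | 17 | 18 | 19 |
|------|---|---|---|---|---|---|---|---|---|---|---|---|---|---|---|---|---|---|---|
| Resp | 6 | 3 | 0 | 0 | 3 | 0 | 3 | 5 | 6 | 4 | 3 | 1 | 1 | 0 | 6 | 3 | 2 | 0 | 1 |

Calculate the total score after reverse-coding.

63

Raw sum = 47. Reverse-scored items: 1, 2, 3, 5, 6, 7, 9, 11, 12, 14, 18; their raw sum = 25.
Each reversal replaces raw with 6 − raw, changing the total by 6 − 2·raw per item.
Total = 47 + 11·6 − 2·25 = 47 + 66 − 50 = 63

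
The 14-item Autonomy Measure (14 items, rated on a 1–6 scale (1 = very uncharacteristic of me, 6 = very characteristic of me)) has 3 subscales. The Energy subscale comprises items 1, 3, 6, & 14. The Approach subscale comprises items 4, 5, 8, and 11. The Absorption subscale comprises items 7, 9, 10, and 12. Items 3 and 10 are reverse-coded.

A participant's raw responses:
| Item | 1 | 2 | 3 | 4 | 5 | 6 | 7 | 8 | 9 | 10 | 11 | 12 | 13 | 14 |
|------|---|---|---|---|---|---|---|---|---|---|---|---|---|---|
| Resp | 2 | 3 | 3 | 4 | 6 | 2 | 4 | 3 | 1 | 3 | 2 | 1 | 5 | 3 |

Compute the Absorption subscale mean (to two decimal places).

2.50

Absorption items: 7, 9, 10, 12.
Of these, item 10 is reverse-coded; on a 1–6 scale, reversed = 7 − raw.
  item 7: 4
  item 9: 1
  item 10: 7 − 3 = 4
  item 12: 1
Sum = 4 + 1 + 4 + 1 = 10
Mean = 10 / 4 = 2.50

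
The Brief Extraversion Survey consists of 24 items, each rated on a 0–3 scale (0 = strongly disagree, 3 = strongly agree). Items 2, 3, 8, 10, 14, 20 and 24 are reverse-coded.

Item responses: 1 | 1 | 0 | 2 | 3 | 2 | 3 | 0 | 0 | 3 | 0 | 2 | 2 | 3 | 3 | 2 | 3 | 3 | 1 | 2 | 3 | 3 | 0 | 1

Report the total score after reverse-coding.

44

Apply reverse scoring (reverse-coded value = 3 − response):
  item 2: 3 − 1 = 2
  item 3: 3 − 0 = 3
  item 8: 3 − 0 = 3
  item 10: 3 − 3 = 0
  item 14: 3 − 3 = 0
  item 20: 3 − 2 = 1
  item 24: 3 − 1 = 2
After reverse-coding: 1, 2, 3, 2, 3, 2, 3, 3, 0, 0, 0, 2, 2, 0, 3, 2, 3, 3, 1, 1, 3, 3, 0, 2
Total = 1 + 2 + 3 + 2 + 3 + 2 + 3 + 3 + 0 + 0 + 0 + 2 + 2 + 0 + 3 + 2 + 3 + 3 + 1 + 1 + 3 + 3 + 0 + 2 = 44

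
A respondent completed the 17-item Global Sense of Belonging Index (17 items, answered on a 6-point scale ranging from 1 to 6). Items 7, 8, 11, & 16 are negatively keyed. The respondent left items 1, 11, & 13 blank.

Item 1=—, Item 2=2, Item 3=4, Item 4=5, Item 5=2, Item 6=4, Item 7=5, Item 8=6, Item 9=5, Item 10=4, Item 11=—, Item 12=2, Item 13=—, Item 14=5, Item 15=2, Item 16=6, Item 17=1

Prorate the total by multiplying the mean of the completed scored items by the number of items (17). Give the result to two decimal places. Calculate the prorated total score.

Reverse-coded (reverse-coded value = 7 − response):
  item 7: 7 − 5 = 2
  item 8: 7 − 6 = 1
  item 16: 7 − 6 = 1
Completed scored items (14 of 17): 2, 4, 5, 2, 4, 2, 1, 5, 4, 2, 5, 2, 1, 1; sum = 40.
Person mean = 40 / 14 ≈ 2.8571
Prorated total = (40 / 14) × 17 = 48.57 (to 2 dp)

48.57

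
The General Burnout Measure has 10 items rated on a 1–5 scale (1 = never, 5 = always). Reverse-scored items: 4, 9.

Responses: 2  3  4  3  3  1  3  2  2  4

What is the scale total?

29

Reverse-coded items (on a 1–5 scale, reversed = 6 − raw):
  item 4: 6 − 3 = 3
  item 9: 6 − 2 = 4
Scored responses: 2, 3, 4, 3, 3, 1, 3, 2, 4, 4
Total = 2 + 3 + 4 + 3 + 3 + 1 + 3 + 2 + 4 + 4 = 29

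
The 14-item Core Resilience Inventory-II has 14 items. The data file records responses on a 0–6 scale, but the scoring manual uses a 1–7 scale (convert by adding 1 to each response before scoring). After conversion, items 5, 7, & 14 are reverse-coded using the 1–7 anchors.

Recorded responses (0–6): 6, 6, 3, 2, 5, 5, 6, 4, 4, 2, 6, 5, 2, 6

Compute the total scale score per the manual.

60

Convert to 1–7: 7, 7, 4, 3, 6, 6, 7, 5, 5, 3, 7, 6, 3, 7
Reverse-coded (reversed = (1+7) − raw = 8 − raw):
  item 5: 8 − 6 = 2
  item 7: 8 − 7 = 1
  item 14: 8 − 7 = 1
Scored: 7, 7, 4, 3, 2, 6, 1, 5, 5, 3, 7, 6, 3, 1
Total = 60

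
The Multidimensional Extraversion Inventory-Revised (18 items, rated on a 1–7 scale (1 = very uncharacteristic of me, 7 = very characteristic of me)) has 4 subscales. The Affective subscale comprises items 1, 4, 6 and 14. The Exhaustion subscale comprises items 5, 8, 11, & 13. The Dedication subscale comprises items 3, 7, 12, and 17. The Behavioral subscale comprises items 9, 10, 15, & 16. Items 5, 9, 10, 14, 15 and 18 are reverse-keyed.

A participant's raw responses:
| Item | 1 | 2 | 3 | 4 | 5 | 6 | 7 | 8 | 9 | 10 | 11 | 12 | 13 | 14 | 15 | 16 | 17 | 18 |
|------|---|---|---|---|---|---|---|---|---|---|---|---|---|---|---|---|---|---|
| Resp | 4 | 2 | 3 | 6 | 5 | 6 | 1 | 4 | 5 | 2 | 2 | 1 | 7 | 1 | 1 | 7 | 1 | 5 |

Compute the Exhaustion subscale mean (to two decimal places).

4.00

Exhaustion items: 5, 8, 11, 13.
Of these, item 5 is reverse-keyed; reversed = (1+7) − raw = 8 − raw.
  item 5: 8 − 5 = 3
  item 8: 4
  item 11: 2
  item 13: 7
Sum = 3 + 4 + 2 + 7 = 16
Mean = 16 / 4 = 4.00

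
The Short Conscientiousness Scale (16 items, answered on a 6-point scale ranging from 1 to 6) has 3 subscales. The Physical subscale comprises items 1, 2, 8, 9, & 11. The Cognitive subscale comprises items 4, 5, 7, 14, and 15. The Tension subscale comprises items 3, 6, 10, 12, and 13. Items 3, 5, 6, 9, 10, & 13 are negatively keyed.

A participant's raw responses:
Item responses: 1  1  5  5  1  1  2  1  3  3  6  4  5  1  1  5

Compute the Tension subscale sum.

18

Tension items: 3, 6, 10, 12, 13.
Of these, items 3, 6, 10, & 13 are negatively keyed; reverse-coded value = 7 − response.
  item 3: 7 − 5 = 2
  item 6: 7 − 1 = 6
  item 10: 7 − 3 = 4
  item 12: 4
  item 13: 7 − 5 = 2
Sum = 2 + 6 + 4 + 4 + 2 = 18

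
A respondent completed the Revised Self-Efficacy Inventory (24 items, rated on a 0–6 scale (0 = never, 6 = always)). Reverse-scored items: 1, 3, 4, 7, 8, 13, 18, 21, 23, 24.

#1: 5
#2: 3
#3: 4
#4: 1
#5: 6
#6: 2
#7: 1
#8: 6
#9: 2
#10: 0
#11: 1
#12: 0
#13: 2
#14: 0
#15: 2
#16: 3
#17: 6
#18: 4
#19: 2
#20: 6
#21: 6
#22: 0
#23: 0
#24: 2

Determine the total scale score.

62

Apply reverse scoring (reversed = (0+6) − raw = 6 − raw):
  item 1: 6 − 5 = 1
  item 3: 6 − 4 = 2
  item 4: 6 − 1 = 5
  item 7: 6 − 1 = 5
  item 8: 6 − 6 = 0
  item 13: 6 − 2 = 4
  item 18: 6 − 4 = 2
  item 21: 6 − 6 = 0
  item 23: 6 − 0 = 6
  item 24: 6 − 2 = 4
After reverse-coding: 1, 3, 2, 5, 6, 2, 5, 0, 2, 0, 1, 0, 4, 0, 2, 3, 6, 2, 2, 6, 0, 0, 6, 4
Total = 1 + 3 + 2 + 5 + 6 + 2 + 5 + 0 + 2 + 0 + 1 + 0 + 4 + 0 + 2 + 3 + 6 + 2 + 2 + 6 + 0 + 0 + 6 + 4 = 62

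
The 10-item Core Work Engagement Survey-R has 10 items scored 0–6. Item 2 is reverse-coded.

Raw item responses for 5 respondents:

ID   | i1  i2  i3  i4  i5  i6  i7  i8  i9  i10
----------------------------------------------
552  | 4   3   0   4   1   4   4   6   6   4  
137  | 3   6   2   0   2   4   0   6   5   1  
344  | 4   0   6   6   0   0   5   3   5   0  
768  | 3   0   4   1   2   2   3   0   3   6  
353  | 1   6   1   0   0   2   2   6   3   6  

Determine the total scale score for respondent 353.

21

Respondent 353 raw: 1, 6, 1, 0, 0, 2, 2, 6, 3, 6.
Reverse-coded (reverse-coded value = 6 − response):
  item 1: 1
  item 2: 6 − 6 = 0
  item 3: 1
  item 4: 0
  item 5: 0
  item 6: 2
  item 7: 2
  item 8: 6
  item 9: 3
  item 10: 6
Sum = 1 + 0 + 1 + 0 + 0 + 2 + 2 + 6 + 3 + 6 = 21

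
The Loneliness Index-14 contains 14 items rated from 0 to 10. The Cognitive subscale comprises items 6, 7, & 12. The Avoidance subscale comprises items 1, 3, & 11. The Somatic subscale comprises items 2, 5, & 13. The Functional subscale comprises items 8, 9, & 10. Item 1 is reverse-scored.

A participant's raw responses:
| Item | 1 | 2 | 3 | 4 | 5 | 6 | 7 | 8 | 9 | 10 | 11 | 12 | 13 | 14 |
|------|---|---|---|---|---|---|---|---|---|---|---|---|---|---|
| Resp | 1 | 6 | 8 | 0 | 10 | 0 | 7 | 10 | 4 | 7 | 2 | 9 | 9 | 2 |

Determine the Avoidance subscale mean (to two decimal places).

Avoidance items: 1, 3, 11.
Of these, item 1 is reverse-scored; reverse-coded value = 10 − response.
  item 1: 10 − 1 = 9
  item 3: 8
  item 11: 2
Sum = 9 + 8 + 2 = 19
Mean = 19 / 3 = 6.33

6.33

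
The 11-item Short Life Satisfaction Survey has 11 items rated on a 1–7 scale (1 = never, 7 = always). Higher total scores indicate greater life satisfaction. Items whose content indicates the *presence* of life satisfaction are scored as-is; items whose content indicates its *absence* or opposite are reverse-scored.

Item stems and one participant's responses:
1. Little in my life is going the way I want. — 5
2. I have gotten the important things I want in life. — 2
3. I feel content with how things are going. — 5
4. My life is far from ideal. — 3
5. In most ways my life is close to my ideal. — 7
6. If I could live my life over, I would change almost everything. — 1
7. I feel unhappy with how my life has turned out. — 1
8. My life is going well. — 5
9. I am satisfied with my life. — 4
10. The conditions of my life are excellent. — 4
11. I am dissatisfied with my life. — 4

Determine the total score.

Items 1, 4, 6, 7, 11 describe the absence/opposite of life satisfaction → reverse-score.
reverse-coded value = 8 − response.
  item 1: 8 − 5 = 3
  item 2: 2
  item 3: 5
  item 4: 8 − 3 = 5
  item 5: 7
  item 6: 8 − 1 = 7
  item 7: 8 − 1 = 7
  item 8: 5
  item 9: 4
  item 10: 4
  item 11: 8 − 4 = 4
Total = 3 + 2 + 5 + 5 + 7 + 7 + 7 + 5 + 4 + 4 + 4 = 53

53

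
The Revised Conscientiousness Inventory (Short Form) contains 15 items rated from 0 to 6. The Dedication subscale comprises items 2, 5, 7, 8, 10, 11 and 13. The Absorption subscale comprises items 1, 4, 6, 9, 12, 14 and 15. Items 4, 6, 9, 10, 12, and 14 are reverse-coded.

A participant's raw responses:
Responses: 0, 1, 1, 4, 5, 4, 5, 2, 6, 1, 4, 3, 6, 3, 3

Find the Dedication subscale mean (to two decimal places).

4.00

Dedication items: 2, 5, 7, 8, 10, 11, 13.
Of these, item 10 is reverse-coded; reverse-coded value = 6 − response.
  item 2: 1
  item 5: 5
  item 7: 5
  item 8: 2
  item 10: 6 − 1 = 5
  item 11: 4
  item 13: 6
Sum = 1 + 5 + 5 + 2 + 5 + 4 + 6 = 28
Mean = 28 / 7 = 4.00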